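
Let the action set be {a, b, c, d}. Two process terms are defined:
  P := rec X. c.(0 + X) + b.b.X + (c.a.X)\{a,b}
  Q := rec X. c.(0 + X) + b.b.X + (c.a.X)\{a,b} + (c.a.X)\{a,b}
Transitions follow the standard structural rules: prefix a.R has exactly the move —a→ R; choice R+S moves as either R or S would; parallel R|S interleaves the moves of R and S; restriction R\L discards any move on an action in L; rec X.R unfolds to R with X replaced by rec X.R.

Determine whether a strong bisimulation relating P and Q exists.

YES

LTS(P): 4 reachable states
  u0 = rec X. c.(0 + X) + b.b.X + (c.a.X)\{a,b} | =b=> u1, =c=> u2, =c=> u3
  u1 = b.(rec X. c.(0 + X) + b.b.X + (c.a.X)\{a,b}) | =b=> u0
  u2 = (a.(rec X. c.(0 + X) + b.b.X + (c.a.X)\{a,b}))\{a,b} | ∅
  u3 = 0 + (rec X. c.(0 + X) + b.b.X + (c.a.X)\{a,b}) | =b=> u1, =c=> u2, =c=> u3
LTS(Q): 4 reachable states
  v0 = rec X. c.(0 + X) + b.b.X + (c.a.X)\{a,b} + (c.a.X)\{a,b} | =b=> v1, =c=> v2, =c=> v3
  v1 = b.(rec X. c.(0 + X) + b.b.X + (c.a.X)\{a,b} + (c.a.X)\{a,b}) | =b=> v0
  v2 = (a.(rec X. c.(0 + X) + b.b.X + (c.a.X)\{a,b} + (c.a.X)\{a,b}))\{a,b} | ∅
  v3 = 0 + (rec X. c.(0 + X) + b.b.X + (c.a.X)\{a,b} + (c.a.X)\{a,b}) | =b=> v1, =c=> v2, =c=> v3
Bisimilarity quotient blocks:
  B0 = {u0, u3, v0, v3}
  B1 = {u2, v2}
  B2 = {u1, v1}
u0 ∈ B0, v0 ∈ B0 → same block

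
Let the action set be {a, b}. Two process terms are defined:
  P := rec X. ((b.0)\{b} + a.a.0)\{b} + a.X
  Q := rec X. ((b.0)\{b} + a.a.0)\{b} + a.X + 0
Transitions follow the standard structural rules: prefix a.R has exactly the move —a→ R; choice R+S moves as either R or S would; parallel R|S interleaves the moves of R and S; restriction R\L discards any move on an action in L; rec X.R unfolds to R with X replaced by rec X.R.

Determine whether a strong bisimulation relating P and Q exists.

LTS(P): 3 reachable states
  p0 = rec X. ((b.0)\{b} + a.a.0)\{b} + a.X :: =a=> p0, =a=> p1
  p1 = (a.0)\{b} :: =a=> p2
  p2 = 0\{b} :: ·
LTS(Q): 3 reachable states
  q0 = rec X. ((b.0)\{b} + a.a.0)\{b} + a.X + 0 :: =a=> q0, =a=> q1
  q1 = (a.0)\{b} :: =a=> q2
  q2 = 0\{b} :: ·
Bisimilarity quotient blocks:
  B0 = {p0, q0}
  B1 = {p1, q1}
  B2 = {p2, q2}
p0 ∈ B0, q0 ∈ B0 → same block

YES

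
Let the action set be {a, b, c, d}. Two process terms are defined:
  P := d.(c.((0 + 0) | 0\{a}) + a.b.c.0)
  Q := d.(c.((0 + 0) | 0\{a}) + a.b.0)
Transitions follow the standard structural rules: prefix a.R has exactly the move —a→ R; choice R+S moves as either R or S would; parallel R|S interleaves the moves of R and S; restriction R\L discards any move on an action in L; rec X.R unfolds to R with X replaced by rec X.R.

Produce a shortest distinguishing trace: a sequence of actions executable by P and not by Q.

LTS(P): 6 reachable states
  p0 = d.(c.((0 + 0) | 0\{a}) + a.b.c.0) ⊢ --d--▸ p1
  p1 = c.((0 + 0) | 0\{a}) + a.b.c.0 ⊢ --a--▸ p2, --c--▸ p3
  p2 = b.c.0 ⊢ --b--▸ p4
  p3 = (0 + 0) | 0\{a} ⊢ (no moves)
  p4 = c.0 ⊢ --c--▸ p5
  p5 = 0 ⊢ (no moves)
LTS(Q): 5 reachable states
  q0 = d.(c.((0 + 0) | 0\{a}) + a.b.0) ⊢ --d--▸ q1
  q1 = c.((0 + 0) | 0\{a}) + a.b.0 ⊢ --a--▸ q2, --c--▸ q3
  q2 = b.0 ⊢ --b--▸ q4
  q3 = (0 + 0) | 0\{a} ⊢ (no moves)
  q4 = 0 ⊢ (no moves)
Trace ⟨dabc⟩ through P, begin at {p0}:
  after d @ step 1: {p1}
  after a @ step 2: {p2}
  after b @ step 3: {p4}
  after c @ step 4: {p5}
  ✓ P
Trace ⟨dabc⟩ through Q, begin at {q0}:
  after d @ step 1: {q1}
  after a @ step 2: {q2}
  after b @ step 3: {q4}
  after c @ step 4: no successor for Q

dabc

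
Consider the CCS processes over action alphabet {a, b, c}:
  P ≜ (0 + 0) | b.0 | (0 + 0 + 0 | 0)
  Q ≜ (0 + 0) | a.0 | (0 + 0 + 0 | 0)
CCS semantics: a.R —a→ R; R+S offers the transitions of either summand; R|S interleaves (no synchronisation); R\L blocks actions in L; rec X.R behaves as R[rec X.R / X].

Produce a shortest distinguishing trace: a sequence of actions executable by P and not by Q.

P's transition system — 2 states:
  p0 = (0 + 0) | b.0 | (0 + 0 + 0 | 0) ⊢ --b--▸ p1
  p1 = (0 + 0) | 0 | (0 + 0 + 0 | 0) ⊢ stopped
Q's transition system — 2 states:
  q0 = (0 + 0) | a.0 | (0 + 0 + 0 | 0) ⊢ --a--▸ q1
  q1 = (0 + 0) | 0 | (0 + 0 + 0 | 0) ⊢ stopped
Run σ = ⟨b⟩ on P: start {p0}
  [1] b ⇒ {p1}
  — P admits the full trace.
Run σ = ⟨b⟩ on Q: start {q0}
  [1] b ⇒ ∅ (Q stuck)

b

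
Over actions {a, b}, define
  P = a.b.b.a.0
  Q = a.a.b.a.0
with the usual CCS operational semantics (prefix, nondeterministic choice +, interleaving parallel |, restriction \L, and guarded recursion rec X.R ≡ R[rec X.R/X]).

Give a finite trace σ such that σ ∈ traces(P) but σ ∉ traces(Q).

ab

P's transition system — 5 states:
  u0 = a.b.b.a.0 | —a→ u1
  u1 = b.b.a.0 | —b→ u2
  u2 = b.a.0 | —b→ u3
  u3 = a.0 | —a→ u4
  u4 = 0 | ·
Q's transition system — 5 states:
  v0 = a.a.b.a.0 | —a→ v1
  v1 = a.b.a.0 | —a→ v2
  v2 = b.a.0 | —b→ v3
  v3 = a.0 | —a→ v4
  v4 = 0 | ·
Run σ = ⟨ab⟩ on P: start {u0}
  step 1 (a): {u1}
  step 2 (b): {u2}
  ✓ P
Run σ = ⟨ab⟩ on Q: start {v0}
  step 1 (a): {v1}
  step 2 (b): ∅ (Q stuck)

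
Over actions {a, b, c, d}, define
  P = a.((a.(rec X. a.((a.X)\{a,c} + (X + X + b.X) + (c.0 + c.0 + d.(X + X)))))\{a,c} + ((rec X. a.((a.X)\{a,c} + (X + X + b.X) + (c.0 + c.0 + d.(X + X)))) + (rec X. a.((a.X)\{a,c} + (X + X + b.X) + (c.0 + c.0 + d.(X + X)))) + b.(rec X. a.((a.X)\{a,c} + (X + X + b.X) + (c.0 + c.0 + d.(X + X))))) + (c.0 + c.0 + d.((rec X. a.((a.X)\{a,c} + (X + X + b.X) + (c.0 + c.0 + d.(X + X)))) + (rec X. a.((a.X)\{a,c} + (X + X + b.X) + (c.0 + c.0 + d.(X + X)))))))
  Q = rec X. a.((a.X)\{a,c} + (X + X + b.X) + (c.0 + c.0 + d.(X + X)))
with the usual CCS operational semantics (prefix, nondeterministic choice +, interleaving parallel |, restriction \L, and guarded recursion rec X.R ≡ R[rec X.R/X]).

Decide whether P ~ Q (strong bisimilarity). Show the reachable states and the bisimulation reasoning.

YES

P's transition system — 5 states:
  s0 = a.((a.(rec X. a.((a.X)\{a,c} + (X + X + b.X) + (c.0 + c.0 + d.(X + X)))))\{a,c} + ((rec X. a.((a.X)\{a,c} + (X + X + b.X) + (c.0 + c.0 + d.(X + X)))) + (rec X. a.((a.X)\{a,c} + (X + X + b.X) + (c.0 + c.0 + d.(X + X)))) + b.(rec X. a.((a.X)\{a,c} + (X + X + b.X) + (c.0 + c.0 + d.(X + X))))) + (c.0 + c.0 + d.((rec X. a.((a.X)\{a,c} + (X + X + b.X) + (c.0 + c.0 + d.(X + X)))) + (rec X. a.((a.X)\{a,c} + (X + X + b.X) + (c.0 + c.0 + d.(X + X))))))) → —a→ s1
  s1 = (a.(rec X. a.((a.X)\{a,c} + (X + X + b.X) + (c.0 + c.0 + d.(X + X)))))\{a,c} + ((rec X. a.((a.X)\{a,c} + (X + X + b.X) + (c.0 + c.0 + d.(X + X)))) + (rec X. a.((a.X)\{a,c} + (X + X + b.X) + (c.0 + c.0 + d.(X + X)))) + b.(rec X. a.((a.X)\{a,c} + (X + X + b.X) + (c.0 + c.0 + d.(X + X))))) + (c.0 + c.0 + d.((rec X. a.((a.X)\{a,c} + (X + X + b.X) + (c.0 + c.0 + d.(X + X)))) + (rec X. a.((a.X)\{a,c} + (X + X + b.X) + (c.0 + c.0 + d.(X + X)))))) → —a→ s1, —b→ s2, —c→ s3, —d→ s4
  s2 = rec X. a.((a.X)\{a,c} + (X + X + b.X) + (c.0 + c.0 + d.(X + X))) → —a→ s1
  s3 = 0 → stopped
  s4 = (rec X. a.((a.X)\{a,c} + (X + X + b.X) + (c.0 + c.0 + d.(X + X)))) + (rec X. a.((a.X)\{a,c} + (X + X + b.X) + (c.0 + c.0 + d.(X + X)))) → —a→ s1
Q's transition system — 4 states:
  t0 = rec X. a.((a.X)\{a,c} + (X + X + b.X) + (c.0 + c.0 + d.(X + X))) → —a→ t1
  t1 = (a.(rec X. a.((a.X)\{a,c} + (X + X + b.X) + (c.0 + c.0 + d.(X + X)))))\{a,c} + ((rec X. a.((a.X)\{a,c} + (X + X + b.X) + (c.0 + c.0 + d.(X + X)))) + (rec X. a.((a.X)\{a,c} + (X + X + b.X) + (c.0 + c.0 + d.(X + X)))) + b.(rec X. a.((a.X)\{a,c} + (X + X + b.X) + (c.0 + c.0 + d.(X + X))))) + (c.0 + c.0 + d.((rec X. a.((a.X)\{a,c} + (X + X + b.X) + (c.0 + c.0 + d.(X + X)))) + (rec X. a.((a.X)\{a,c} + (X + X + b.X) + (c.0 + c.0 + d.(X + X)))))) → —a→ t1, —b→ t0, —c→ t2, —d→ t3
  t2 = 0 → stopped
  t3 = (rec X. a.((a.X)\{a,c} + (X + X + b.X) + (c.0 + c.0 + d.(X + X)))) + (rec X. a.((a.X)\{a,c} + (X + X + b.X) + (c.0 + c.0 + d.(X + X)))) → —a→ t1
Bisimilarity quotient blocks:
  B0 = {s0, s2, s4, t0, t3}
  B1 = {s1, t1}
  B2 = {s3, t2}
s0 ∈ B0, t0 ∈ B0 → same block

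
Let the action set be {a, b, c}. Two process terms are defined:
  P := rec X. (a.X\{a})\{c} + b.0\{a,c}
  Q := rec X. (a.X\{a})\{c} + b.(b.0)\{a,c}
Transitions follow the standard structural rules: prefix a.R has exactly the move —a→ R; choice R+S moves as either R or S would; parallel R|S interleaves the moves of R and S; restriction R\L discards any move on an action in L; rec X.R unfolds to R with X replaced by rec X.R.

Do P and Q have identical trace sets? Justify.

traces(P) ≠ traces(Q) — witness ⟨bb⟩

LTS(P): 4 reachable states
  p0 = rec X. (a.X\{a})\{c} + b.0\{a,c} → —a→ p1, —b→ p2
  p1 = (rec X. (a.X\{a})\{c} + b.0\{a,c})\{a}\{c} → —b→ p3
  p2 = 0\{a,c} → deadlocked
  p3 = 0\{a,c}\{a}\{c} → deadlocked
LTS(Q): 6 reachable states
  q0 = rec X. (a.X\{a})\{c} + b.(b.0)\{a,c} → —a→ q1, —b→ q2
  q1 = (rec X. (a.X\{a})\{c} + b.(b.0)\{a,c})\{a}\{c} → —b→ q3
  q2 = (b.0)\{a,c} → —b→ q4
  q3 = (b.0)\{a,c}\{a}\{c} → —b→ q5
  q4 = 0\{a,c} → deadlocked
  q5 = 0\{a,c}\{a}\{c} → deadlocked
Trace ⟨bb⟩ through Q, begin at {q0}:
  after b @ step 1: {q2}
  after b @ step 2: {q4}
  — Q admits the full trace.
Trace ⟨bb⟩ through P, begin at {p0}:
  after b @ step 1: {p2}
  after b @ step 2: ∅ (P stuck)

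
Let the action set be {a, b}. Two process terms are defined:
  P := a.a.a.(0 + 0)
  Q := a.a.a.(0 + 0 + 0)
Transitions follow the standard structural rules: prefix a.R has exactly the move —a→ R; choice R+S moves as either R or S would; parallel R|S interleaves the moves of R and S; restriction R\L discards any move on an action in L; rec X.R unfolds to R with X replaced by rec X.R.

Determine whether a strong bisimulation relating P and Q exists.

YES

LTS(P): 4 reachable states
  p0 = a.a.a.(0 + 0) :: —a→ p1
  p1 = a.a.(0 + 0) :: —a→ p2
  p2 = a.(0 + 0) :: —a→ p3
  p3 = 0 + 0 :: ·
LTS(Q): 4 reachable states
  q0 = a.a.a.(0 + 0 + 0) :: —a→ q1
  q1 = a.a.(0 + 0 + 0) :: —a→ q2
  q2 = a.(0 + 0 + 0) :: —a→ q3
  q3 = 0 + 0 + 0 :: ·
Coarsest stable partition (strong bisimilarity classes):
  B0 = {p0, q0}
  B1 = {p1, q1}
  B2 = {p2, q2}
  B3 = {p3, q3}
p0 ∈ B0, q0 ∈ B0 → same block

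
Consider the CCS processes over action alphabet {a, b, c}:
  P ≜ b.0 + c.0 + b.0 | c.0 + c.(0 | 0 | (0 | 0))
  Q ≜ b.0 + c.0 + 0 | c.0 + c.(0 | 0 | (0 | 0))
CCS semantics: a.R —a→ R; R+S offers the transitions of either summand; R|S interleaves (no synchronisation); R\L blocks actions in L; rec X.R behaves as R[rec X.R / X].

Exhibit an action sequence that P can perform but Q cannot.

bc

LTS(P): 6 reachable states
  s0 = b.0 + c.0 + b.0 | c.0 + c.(0 | 0 | (0 | 0)) | =b=> s1, =b=> s2, =c=> s1, =c=> s3, =c=> s4
  s1 = 0 | (no moves)
  s2 = 0 | c.0 | =c=> s5
  s3 = 0 | 0 | (0 | 0) | (no moves)
  s4 = b.0 | 0 | =b=> s5
  s5 = 0 | 0 | (no moves)
LTS(Q): 4 reachable states
  t0 = b.0 + c.0 + 0 | c.0 + c.(0 | 0 | (0 | 0)) | =b=> t1, =c=> t1, =c=> t2, =c=> t3
  t1 = 0 | (no moves)
  t2 = 0 | 0 | (no moves)
  t3 = 0 | 0 | (0 | 0) | (no moves)
Trace ⟨bc⟩ through P, begin at {s0}:
  step 1 (b): {s1, s2}
  step 2 (c): {s5}
  — P admits the full trace.
Trace ⟨bc⟩ through Q, begin at {t0}:
  step 1 (b): {t1}
  step 2 (c): ∅ (Q stuck)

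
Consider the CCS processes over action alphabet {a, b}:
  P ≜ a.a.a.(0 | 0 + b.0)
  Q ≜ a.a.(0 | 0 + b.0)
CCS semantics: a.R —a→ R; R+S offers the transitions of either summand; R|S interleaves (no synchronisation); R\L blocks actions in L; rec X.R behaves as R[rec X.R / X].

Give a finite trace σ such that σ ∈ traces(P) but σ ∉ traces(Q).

aaa

P's transition system — 5 states:
  m0 = a.a.a.(0 | 0 + b.0) → ··a··> m1
  m1 = a.a.(0 | 0 + b.0) → ··a··> m2
  m2 = a.(0 | 0 + b.0) → ··a··> m3
  m3 = 0 | 0 + b.0 → ··b··> m4
  m4 = 0 → ∅
Q's transition system — 4 states:
  n0 = a.a.(0 | 0 + b.0) → ··a··> n1
  n1 = a.(0 | 0 + b.0) → ··a··> n2
  n2 = 0 | 0 + b.0 → ··b··> n3
  n3 = 0 → ∅
Executing aaa from P (initial set {m0}):
  step 1 (a): {m1}
  step 2 (a): {m2}
  step 3 (a): {m3}
  — P admits the full trace.
Executing aaa from Q (initial set {n0}):
  step 1 (a): {n1}
  step 2 (a): {n2}
  step 3 (a): ∅  — Q cannot continue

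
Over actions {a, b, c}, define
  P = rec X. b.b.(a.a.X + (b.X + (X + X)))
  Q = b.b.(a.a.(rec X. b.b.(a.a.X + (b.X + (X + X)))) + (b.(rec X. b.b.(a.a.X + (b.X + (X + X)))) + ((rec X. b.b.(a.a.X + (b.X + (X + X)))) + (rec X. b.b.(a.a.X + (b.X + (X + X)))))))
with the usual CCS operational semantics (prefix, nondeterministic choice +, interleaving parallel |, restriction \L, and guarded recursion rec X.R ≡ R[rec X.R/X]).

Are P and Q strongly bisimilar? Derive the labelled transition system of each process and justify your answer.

YES

Reachable graph of P (4 states):
  p0 = rec X. b.b.(a.a.X + (b.X + (X + X))) :: -b-> p1
  p1 = b.(a.a.(rec X. b.b.(a.a.X + (b.X + (X + X)))) + (b.(rec X. b.b.(a.a.X + (b.X + (X + X)))) + ((rec X. b.b.(a.a.X + (b.X + (X + X)))) + (rec X. b.b.(a.a.X + (b.X + (X + X))))))) :: -b-> p2
  p2 = a.a.(rec X. b.b.(a.a.X + (b.X + (X + X)))) + (b.(rec X. b.b.(a.a.X + (b.X + (X + X)))) + ((rec X. b.b.(a.a.X + (b.X + (X + X)))) + (rec X. b.b.(a.a.X + (b.X + (X + X)))))) :: -a-> p3, -b-> p0, -b-> p1
  p3 = a.(rec X. b.b.(a.a.X + (b.X + (X + X)))) :: -a-> p0
Reachable graph of Q (5 states):
  q0 = b.b.(a.a.(rec X. b.b.(a.a.X + (b.X + (X + X)))) + (b.(rec X. b.b.(a.a.X + (b.X + (X + X)))) + ((rec X. b.b.(a.a.X + (b.X + (X + X)))) + (rec X. b.b.(a.a.X + (b.X + (X + X))))))) :: -b-> q1
  q1 = b.(a.a.(rec X. b.b.(a.a.X + (b.X + (X + X)))) + (b.(rec X. b.b.(a.a.X + (b.X + (X + X)))) + ((rec X. b.b.(a.a.X + (b.X + (X + X)))) + (rec X. b.b.(a.a.X + (b.X + (X + X))))))) :: -b-> q2
  q2 = a.a.(rec X. b.b.(a.a.X + (b.X + (X + X)))) + (b.(rec X. b.b.(a.a.X + (b.X + (X + X)))) + ((rec X. b.b.(a.a.X + (b.X + (X + X)))) + (rec X. b.b.(a.a.X + (b.X + (X + X)))))) :: -a-> q3, -b-> q1, -b-> q4
  q3 = a.(rec X. b.b.(a.a.X + (b.X + (X + X)))) :: -a-> q4
  q4 = rec X. b.b.(a.a.X + (b.X + (X + X))) :: -b-> q1
Bisimilarity quotient blocks:
  B0 = {p0, q0, q4}
  B1 = {p1, q1}
  B2 = {p2, q2}
  B3 = {p3, q3}
p0 ∈ B0, q0 ∈ B0 → same block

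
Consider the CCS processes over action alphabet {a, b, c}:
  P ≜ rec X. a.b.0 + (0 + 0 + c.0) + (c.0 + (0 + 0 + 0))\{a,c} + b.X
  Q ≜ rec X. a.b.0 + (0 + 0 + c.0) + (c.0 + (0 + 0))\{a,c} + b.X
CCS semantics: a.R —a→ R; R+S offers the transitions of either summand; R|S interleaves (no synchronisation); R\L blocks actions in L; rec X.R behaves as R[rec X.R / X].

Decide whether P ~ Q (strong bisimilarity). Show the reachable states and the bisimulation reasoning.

P's transition system — 3 states:
  m0 = rec X. a.b.0 + (0 + 0 + c.0) + (c.0 + (0 + 0 + 0))\{a,c} + b.X → —a→ m1, —b→ m0, —c→ m2
  m1 = b.0 → —b→ m2
  m2 = 0 → stopped
Q's transition system — 3 states:
  n0 = rec X. a.b.0 + (0 + 0 + c.0) + (c.0 + (0 + 0))\{a,c} + b.X → —a→ n1, —b→ n0, —c→ n2
  n1 = b.0 → —b→ n2
  n2 = 0 → stopped
Bisimilarity quotient blocks:
  B0 = {m0, n0}
  B1 = {m1, n1}
  B2 = {m2, n2}
m0 ∈ B0, n0 ∈ B0 → same block

YES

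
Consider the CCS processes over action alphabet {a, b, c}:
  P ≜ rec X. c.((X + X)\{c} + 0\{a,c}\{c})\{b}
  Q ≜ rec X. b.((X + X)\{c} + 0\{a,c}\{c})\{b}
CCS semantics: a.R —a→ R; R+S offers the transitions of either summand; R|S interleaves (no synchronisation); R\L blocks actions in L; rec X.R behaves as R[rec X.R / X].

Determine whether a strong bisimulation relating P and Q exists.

P's transition system — 2 states:
  m0 = rec X. c.((X + X)\{c} + 0\{a,c}\{c})\{b} | ··c··> m1
  m1 = (((rec X. c.((X + X)\{c} + 0\{a,c}\{c})\{b}) + (rec X. c.((X + X)\{c} + 0\{a,c}\{c})\{b}))\{c} + 0\{a,c}\{c})\{b} | stopped
Q's transition system — 2 states:
  n0 = rec X. b.((X + X)\{c} + 0\{a,c}\{c})\{b} | ··b··> n1
  n1 = (((rec X. b.((X + X)\{c} + 0\{a,c}\{c})\{b}) + (rec X. b.((X + X)\{c} + 0\{a,c}\{c})\{b}))\{c} + 0\{a,c}\{c})\{b} | stopped
Partition-refinement fixed point:
  B0 = {m0}
  B1 = {m1, n1}
  B2 = {n0}
m0 ∈ B0, n0 ∈ B2 → different blocks

NO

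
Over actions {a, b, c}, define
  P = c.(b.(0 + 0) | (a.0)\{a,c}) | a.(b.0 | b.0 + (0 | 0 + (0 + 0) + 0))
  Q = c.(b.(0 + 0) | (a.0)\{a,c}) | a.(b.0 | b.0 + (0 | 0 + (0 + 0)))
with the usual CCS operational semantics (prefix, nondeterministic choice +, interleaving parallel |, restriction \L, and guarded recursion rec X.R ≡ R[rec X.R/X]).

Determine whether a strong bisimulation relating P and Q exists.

bisimilar

P's transition system — 15 states:
  u0 = c.(b.(0 + 0) | (a.0)\{a,c}) | a.(b.0 | b.0 + (0 | 0 + (0 + 0) + 0)) ⊢ -a-> u1, -c-> u2
  u1 = c.(b.(0 + 0) | (a.0)\{a,c}) | (b.0 | b.0 + (0 | 0 + (0 + 0) + 0)) ⊢ -b-> u3, -b-> u4, -c-> u5
  u2 = b.(0 + 0) | (a.0)\{a,c} | a.(b.0 | b.0 + (0 | 0 + (0 + 0) + 0)) ⊢ -a-> u5, -b-> u6
  u3 = c.(b.(0 + 0) | (a.0)\{a,c}) | (0 | b.0) ⊢ -b-> u7, -c-> u8
  u4 = c.(b.(0 + 0) | (a.0)\{a,c}) | (b.0 | 0) ⊢ -b-> u7, -c-> u9
  u5 = b.(0 + 0) | (a.0)\{a,c} | (b.0 | b.0 + (0 | 0 + (0 + 0) + 0)) ⊢ -b-> u10, -b-> u8, -b-> u9
  u6 = (0 + 0) | (a.0)\{a,c} | a.(b.0 | b.0 + (0 | 0 + (0 + 0) + 0)) ⊢ -a-> u10
  u7 = c.(b.(0 + 0) | (a.0)\{a,c}) | (0 | 0) ⊢ -c-> u11
  u8 = b.(0 + 0) | (a.0)\{a,c} | (0 | b.0) ⊢ -b-> u11, -b-> u12
  u9 = b.(0 + 0) | (a.0)\{a,c} | (b.0 | 0) ⊢ -b-> u11, -b-> u13
  u10 = (0 + 0) | (a.0)\{a,c} | (b.0 | b.0 + (0 | 0 + (0 + 0) + 0)) ⊢ -b-> u12, -b-> u13
  u11 = b.(0 + 0) | (a.0)\{a,c} | (0 | 0) ⊢ -b-> u14
  u12 = (0 + 0) | (a.0)\{a,c} | (0 | b.0) ⊢ -b-> u14
  u13 = (0 + 0) | (a.0)\{a,c} | (b.0 | 0) ⊢ -b-> u14
  u14 = (0 + 0) | (a.0)\{a,c} | (0 | 0) ⊢ deadlocked
Q's transition system — 15 states:
  v0 = c.(b.(0 + 0) | (a.0)\{a,c}) | a.(b.0 | b.0 + (0 | 0 + (0 + 0))) ⊢ -a-> v1, -c-> v2
  v1 = c.(b.(0 + 0) | (a.0)\{a,c}) | (b.0 | b.0 + (0 | 0 + (0 + 0))) ⊢ -b-> v3, -b-> v4, -c-> v5
  v2 = b.(0 + 0) | (a.0)\{a,c} | a.(b.0 | b.0 + (0 | 0 + (0 + 0))) ⊢ -a-> v5, -b-> v6
  v3 = c.(b.(0 + 0) | (a.0)\{a,c}) | (0 | b.0) ⊢ -b-> v7, -c-> v8
  v4 = c.(b.(0 + 0) | (a.0)\{a,c}) | (b.0 | 0) ⊢ -b-> v7, -c-> v9
  v5 = b.(0 + 0) | (a.0)\{a,c} | (b.0 | b.0 + (0 | 0 + (0 + 0))) ⊢ -b-> v10, -b-> v8, -b-> v9
  v6 = (0 + 0) | (a.0)\{a,c} | a.(b.0 | b.0 + (0 | 0 + (0 + 0))) ⊢ -a-> v10
  v7 = c.(b.(0 + 0) | (a.0)\{a,c}) | (0 | 0) ⊢ -c-> v11
  v8 = b.(0 + 0) | (a.0)\{a,c} | (0 | b.0) ⊢ -b-> v11, -b-> v12
  v9 = b.(0 + 0) | (a.0)\{a,c} | (b.0 | 0) ⊢ -b-> v11, -b-> v13
  v10 = (0 + 0) | (a.0)\{a,c} | (b.0 | b.0 + (0 | 0 + (0 + 0))) ⊢ -b-> v12, -b-> v13
  v11 = b.(0 + 0) | (a.0)\{a,c} | (0 | 0) ⊢ -b-> v14
  v12 = (0 + 0) | (a.0)\{a,c} | (0 | b.0) ⊢ -b-> v14
  v13 = (0 + 0) | (a.0)\{a,c} | (b.0 | 0) ⊢ -b-> v14
  v14 = (0 + 0) | (a.0)\{a,c} | (0 | 0) ⊢ deadlocked
Partition-refinement fixed point:
  B0 = {u0, v0}
  B1 = {u2, v2}
  B2 = {u5, v5}
  B3 = {u10, u8, u9, v10, v8, v9}
  B4 = {u11, u12, u13, v11, v12, v13}
  B5 = {u14, v14}
  B6 = {u6, v6}
  B7 = {u1, v1}
  B8 = {u3, u4, v3, v4}
  B9 = {u7, v7}
u0 ∈ B0, v0 ∈ B0 → same block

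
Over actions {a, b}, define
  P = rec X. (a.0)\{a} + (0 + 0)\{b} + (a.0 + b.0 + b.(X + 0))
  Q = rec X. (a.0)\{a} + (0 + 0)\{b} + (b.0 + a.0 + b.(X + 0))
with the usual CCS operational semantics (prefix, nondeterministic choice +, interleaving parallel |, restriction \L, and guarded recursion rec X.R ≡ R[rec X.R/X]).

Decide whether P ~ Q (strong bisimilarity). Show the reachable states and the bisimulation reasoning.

YES

Reachable graph of P (3 states):
  m0 = rec X. (a.0)\{a} + (0 + 0)\{b} + (a.0 + b.0 + b.(X + 0)) :: -a-> m1, -b-> m1, -b-> m2
  m1 = 0 :: ·
  m2 = (rec X. (a.0)\{a} + (0 + 0)\{b} + (a.0 + b.0 + b.(X + 0))) + 0 :: -a-> m1, -b-> m1, -b-> m2
Reachable graph of Q (3 states):
  n0 = rec X. (a.0)\{a} + (0 + 0)\{b} + (b.0 + a.0 + b.(X + 0)) :: -a-> n1, -b-> n1, -b-> n2
  n1 = 0 :: ·
  n2 = (rec X. (a.0)\{a} + (0 + 0)\{b} + (b.0 + a.0 + b.(X + 0))) + 0 :: -a-> n1, -b-> n1, -b-> n2
Coarsest stable partition (strong bisimilarity classes):
  B0 = {m0, m2, n0, n2}
  B1 = {m1, n1}
m0 ∈ B0, n0 ∈ B0 → same block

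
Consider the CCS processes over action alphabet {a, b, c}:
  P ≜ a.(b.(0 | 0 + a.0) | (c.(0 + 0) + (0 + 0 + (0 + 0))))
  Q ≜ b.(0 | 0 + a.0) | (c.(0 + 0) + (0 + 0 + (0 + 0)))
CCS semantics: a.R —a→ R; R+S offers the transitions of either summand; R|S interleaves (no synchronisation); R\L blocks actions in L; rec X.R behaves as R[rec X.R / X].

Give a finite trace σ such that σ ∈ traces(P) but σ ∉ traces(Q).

Reachable graph of P (7 states):
  m0 = a.(b.(0 | 0 + a.0) | (c.(0 + 0) + (0 + 0 + (0 + 0)))) has moves —a→ m1
  m1 = b.(0 | 0 + a.0) | (c.(0 + 0) + (0 + 0 + (0 + 0))) has moves —b→ m2, —c→ m3
  m2 = (0 | 0 + a.0) | (c.(0 + 0) + (0 + 0 + (0 + 0))) has moves —a→ m4, —c→ m5
  m3 = b.(0 | 0 + a.0) | (0 + 0) has moves —b→ m5
  m4 = 0 | (c.(0 + 0) + (0 + 0 + (0 + 0))) has moves —c→ m6
  m5 = (0 | 0 + a.0) | (0 + 0) has moves —a→ m6
  m6 = 0 | (0 + 0) has moves ∅
Reachable graph of Q (6 states):
  n0 = b.(0 | 0 + a.0) | (c.(0 + 0) + (0 + 0 + (0 + 0))) has moves —b→ n1, —c→ n2
  n1 = (0 | 0 + a.0) | (c.(0 + 0) + (0 + 0 + (0 + 0))) has moves —a→ n3, —c→ n4
  n2 = b.(0 | 0 + a.0) | (0 + 0) has moves —b→ n4
  n3 = 0 | (c.(0 + 0) + (0 + 0 + (0 + 0))) has moves —c→ n5
  n4 = (0 | 0 + a.0) | (0 + 0) has moves —a→ n5
  n5 = 0 | (0 + 0) has moves ∅
Executing a from P (initial set {m0}):
  step 1 (a): {m1}
  P completes σ.
Executing a from Q (initial set {n0}):
  step 1 (a): no successor for Q

a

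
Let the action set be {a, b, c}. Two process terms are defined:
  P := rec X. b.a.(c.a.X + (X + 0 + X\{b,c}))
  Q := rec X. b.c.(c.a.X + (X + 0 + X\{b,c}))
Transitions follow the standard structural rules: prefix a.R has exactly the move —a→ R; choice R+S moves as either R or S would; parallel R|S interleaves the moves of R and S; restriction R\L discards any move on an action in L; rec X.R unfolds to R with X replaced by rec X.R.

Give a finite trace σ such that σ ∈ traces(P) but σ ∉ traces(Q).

LTS(P): 4 reachable states
  u0 = rec X. b.a.(c.a.X + (X + 0 + X\{b,c})) → ··b··> u1
  u1 = a.(c.a.(rec X. b.a.(c.a.X + (X + 0 + X\{b,c}))) + ((rec X. b.a.(c.a.X + (X + 0 + X\{b,c}))) + 0 + (rec X. b.a.(c.a.X + (X + 0 + X\{b,c})))\{b,c})) → ··a··> u2
  u2 = c.a.(rec X. b.a.(c.a.X + (X + 0 + X\{b,c}))) + ((rec X. b.a.(c.a.X + (X + 0 + X\{b,c}))) + 0 + (rec X. b.a.(c.a.X + (X + 0 + X\{b,c})))\{b,c}) → ··b··> u1, ··c··> u3
  u3 = a.(rec X. b.a.(c.a.X + (X + 0 + X\{b,c}))) → ··a··> u0
LTS(Q): 4 reachable states
  v0 = rec X. b.c.(c.a.X + (X + 0 + X\{b,c})) → ··b··> v1
  v1 = c.(c.a.(rec X. b.c.(c.a.X + (X + 0 + X\{b,c}))) + ((rec X. b.c.(c.a.X + (X + 0 + X\{b,c}))) + 0 + (rec X. b.c.(c.a.X + (X + 0 + X\{b,c})))\{b,c})) → ··c··> v2
  v2 = c.a.(rec X. b.c.(c.a.X + (X + 0 + X\{b,c}))) + ((rec X. b.c.(c.a.X + (X + 0 + X\{b,c}))) + 0 + (rec X. b.c.(c.a.X + (X + 0 + X\{b,c})))\{b,c}) → ··b··> v1, ··c··> v3
  v3 = a.(rec X. b.c.(c.a.X + (X + 0 + X\{b,c}))) → ··a··> v0
Executing ba from P (initial set {u0}):
  [1] b ⇒ {u1}
  [2] a ⇒ {u2}
  P completes σ.
Executing ba from Q (initial set {v0}):
  [1] b ⇒ {v1}
  [2] a ⇒ no successor for Q

ba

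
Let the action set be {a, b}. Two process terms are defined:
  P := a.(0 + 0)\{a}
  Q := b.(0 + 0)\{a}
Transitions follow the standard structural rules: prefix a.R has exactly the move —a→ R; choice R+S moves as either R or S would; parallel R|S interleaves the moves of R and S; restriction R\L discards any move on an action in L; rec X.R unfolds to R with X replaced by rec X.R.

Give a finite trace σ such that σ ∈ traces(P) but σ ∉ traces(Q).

LTS(P): 2 reachable states
  m0 = a.(0 + 0)\{a} → --a--▸ m1
  m1 = (0 + 0)\{a} → ∅
LTS(Q): 2 reachable states
  n0 = b.(0 + 0)\{a} → --b--▸ n1
  n1 = (0 + 0)\{a} → ∅
Executing a from P (initial set {m0}):
  [1] a ⇒ {m1}
  — P admits the full trace.
Executing a from Q (initial set {n0}):
  [1] a ⇒ ∅ (Q stuck)

a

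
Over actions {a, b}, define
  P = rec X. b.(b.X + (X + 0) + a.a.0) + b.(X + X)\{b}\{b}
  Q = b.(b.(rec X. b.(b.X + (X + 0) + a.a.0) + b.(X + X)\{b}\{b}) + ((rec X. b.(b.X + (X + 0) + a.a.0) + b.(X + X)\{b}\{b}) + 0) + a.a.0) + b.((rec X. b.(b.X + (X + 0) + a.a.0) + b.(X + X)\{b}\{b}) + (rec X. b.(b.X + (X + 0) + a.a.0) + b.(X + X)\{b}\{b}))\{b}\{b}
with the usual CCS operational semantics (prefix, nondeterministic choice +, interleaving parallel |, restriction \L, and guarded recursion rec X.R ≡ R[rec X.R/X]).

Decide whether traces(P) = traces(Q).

traces(P) = traces(Q)

Reachable graph of P (5 states):
  s0 = rec X. b.(b.X + (X + 0) + a.a.0) + b.(X + X)\{b}\{b} | —b→ s1, —b→ s2
  s1 = ((rec X. b.(b.X + (X + 0) + a.a.0) + b.(X + X)\{b}\{b}) + (rec X. b.(b.X + (X + 0) + a.a.0) + b.(X + X)\{b}\{b}))\{b}\{b} | deadlocked
  s2 = b.(rec X. b.(b.X + (X + 0) + a.a.0) + b.(X + X)\{b}\{b}) + ((rec X. b.(b.X + (X + 0) + a.a.0) + b.(X + X)\{b}\{b}) + 0) + a.a.0 | —a→ s3, —b→ s0, —b→ s1, —b→ s2
  s3 = a.0 | —a→ s4
  s4 = 0 | deadlocked
Reachable graph of Q (6 states):
  t0 = b.(b.(rec X. b.(b.X + (X + 0) + a.a.0) + b.(X + X)\{b}\{b}) + ((rec X. b.(b.X + (X + 0) + a.a.0) + b.(X + X)\{b}\{b}) + 0) + a.a.0) + b.((rec X. b.(b.X + (X + 0) + a.a.0) + b.(X + X)\{b}\{b}) + (rec X. b.(b.X + (X + 0) + a.a.0) + b.(X + X)\{b}\{b}))\{b}\{b} | —b→ t1, —b→ t2
  t1 = ((rec X. b.(b.X + (X + 0) + a.a.0) + b.(X + X)\{b}\{b}) + (rec X. b.(b.X + (X + 0) + a.a.0) + b.(X + X)\{b}\{b}))\{b}\{b} | deadlocked
  t2 = b.(rec X. b.(b.X + (X + 0) + a.a.0) + b.(X + X)\{b}\{b}) + ((rec X. b.(b.X + (X + 0) + a.a.0) + b.(X + X)\{b}\{b}) + 0) + a.a.0 | —a→ t3, —b→ t1, —b→ t2, —b→ t4
  t3 = a.0 | —a→ t5
  t4 = rec X. b.(b.X + (X + 0) + a.a.0) + b.(X + X)\{b}\{b} | —b→ t1, —b→ t2
  t5 = 0 | deadlocked
Partition-refinement fixed point:
  B0 = {s0, t0, t4}
  B1 = {s2, t2}
  B2 = {s1, s4, t1, t5}
  B3 = {s3, t3}
s0 ∈ B0, t0 ∈ B0 → same block
Bisimilar ⇒ trace-equivalent.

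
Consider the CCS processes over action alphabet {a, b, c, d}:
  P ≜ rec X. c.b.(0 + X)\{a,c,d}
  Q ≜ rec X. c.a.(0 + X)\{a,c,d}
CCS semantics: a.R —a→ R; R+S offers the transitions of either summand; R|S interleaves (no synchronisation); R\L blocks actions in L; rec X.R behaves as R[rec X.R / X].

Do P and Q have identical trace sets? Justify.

traces(P) ≠ traces(Q) — witness ⟨cb⟩

P's transition system — 3 states:
  m0 = rec X. c.b.(0 + X)\{a,c,d} → —c→ m1
  m1 = b.(0 + (rec X. c.b.(0 + X)\{a,c,d}))\{a,c,d} → —b→ m2
  m2 = (0 + (rec X. c.b.(0 + X)\{a,c,d}))\{a,c,d} → stopped
Q's transition system — 3 states:
  n0 = rec X. c.a.(0 + X)\{a,c,d} → —c→ n1
  n1 = a.(0 + (rec X. c.a.(0 + X)\{a,c,d}))\{a,c,d} → —a→ n2
  n2 = (0 + (rec X. c.a.(0 + X)\{a,c,d}))\{a,c,d} → stopped
Trace ⟨cb⟩ through P, begin at {m0}:
  [1] c ⇒ {m1}
  [2] b ⇒ {m2}
  ✓ P
Trace ⟨cb⟩ through Q, begin at {n0}:
  [1] c ⇒ {n1}
  [2] b ⇒ ∅  — Q cannot continue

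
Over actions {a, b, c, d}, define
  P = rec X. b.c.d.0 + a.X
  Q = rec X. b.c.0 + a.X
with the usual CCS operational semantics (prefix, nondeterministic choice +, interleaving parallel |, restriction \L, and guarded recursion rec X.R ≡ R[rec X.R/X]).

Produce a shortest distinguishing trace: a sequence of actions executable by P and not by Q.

bcd

P's transition system — 4 states:
  m0 = rec X. b.c.d.0 + a.X ⊢ —a→ m0, —b→ m1
  m1 = c.d.0 ⊢ —c→ m2
  m2 = d.0 ⊢ —d→ m3
  m3 = 0 ⊢ ∅
Q's transition system — 3 states:
  n0 = rec X. b.c.0 + a.X ⊢ —a→ n0, —b→ n1
  n1 = c.0 ⊢ —c→ n2
  n2 = 0 ⊢ ∅
Executing bcd from P (initial set {m0}):
  [1] b ⇒ {m1}
  [2] c ⇒ {m2}
  [3] d ⇒ {m3}
  P completes σ.
Executing bcd from Q (initial set {n0}):
  [1] b ⇒ {n1}
  [2] c ⇒ {n2}
  [3] d ⇒ ∅  — Q cannot continue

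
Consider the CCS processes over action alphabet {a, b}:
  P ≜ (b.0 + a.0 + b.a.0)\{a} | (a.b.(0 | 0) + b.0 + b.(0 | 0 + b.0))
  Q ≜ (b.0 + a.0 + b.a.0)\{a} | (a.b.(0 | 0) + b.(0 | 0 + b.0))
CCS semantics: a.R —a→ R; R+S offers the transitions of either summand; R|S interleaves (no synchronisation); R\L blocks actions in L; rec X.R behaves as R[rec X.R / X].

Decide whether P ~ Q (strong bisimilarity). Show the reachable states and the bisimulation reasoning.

Reachable graph of P (15 states):
  u0 = (b.0 + a.0 + b.a.0)\{a} | (a.b.(0 | 0) + b.0 + b.(0 | 0 + b.0)) has moves -a-> u1, -b-> u2, -b-> u3, -b-> u4, -b-> u5
  u1 = (b.0 + a.0 + b.a.0)\{a} | b.(0 | 0) has moves -b-> u6, -b-> u7, -b-> u8
  u2 = (a.0)\{a} | (a.b.(0 | 0) + b.0 + b.(0 | 0 + b.0)) has moves -a-> u6, -b-> u10, -b-> u9
  u3 = (b.0 + a.0 + b.a.0)\{a} | (0 | 0 + b.0) has moves -b-> u11, -b-> u4, -b-> u9
  u4 = (b.0 + a.0 + b.a.0)\{a} | 0 has moves -b-> u10, -b-> u12
  u5 = 0\{a} | (a.b.(0 | 0) + b.0 + b.(0 | 0 + b.0)) has moves -a-> u8, -b-> u11, -b-> u12
  u6 = (a.0)\{a} | b.(0 | 0) has moves -b-> u13
  u7 = (b.0 + a.0 + b.a.0)\{a} | (0 | 0) has moves -b-> u13, -b-> u14
  u8 = 0\{a} | b.(0 | 0) has moves -b-> u14
  u9 = (a.0)\{a} | (0 | 0 + b.0) has moves -b-> u10
  u10 = (a.0)\{a} | 0 has moves stopped
  u11 = 0\{a} | (0 | 0 + b.0) has moves -b-> u12
  u12 = 0\{a} | 0 has moves stopped
  u13 = (a.0)\{a} | (0 | 0) has moves stopped
  u14 = 0\{a} | (0 | 0) has moves stopped
Reachable graph of Q (15 states):
  v0 = (b.0 + a.0 + b.a.0)\{a} | (a.b.(0 | 0) + b.(0 | 0 + b.0)) has moves -a-> v1, -b-> v2, -b-> v3, -b-> v4
  v1 = (b.0 + a.0 + b.a.0)\{a} | b.(0 | 0) has moves -b-> v5, -b-> v6, -b-> v7
  v2 = (a.0)\{a} | (a.b.(0 | 0) + b.(0 | 0 + b.0)) has moves -a-> v5, -b-> v8
  v3 = (b.0 + a.0 + b.a.0)\{a} | (0 | 0 + b.0) has moves -b-> v10, -b-> v8, -b-> v9
  v4 = 0\{a} | (a.b.(0 | 0) + b.(0 | 0 + b.0)) has moves -a-> v7, -b-> v10
  v5 = (a.0)\{a} | b.(0 | 0) has moves -b-> v11
  v6 = (b.0 + a.0 + b.a.0)\{a} | (0 | 0) has moves -b-> v11, -b-> v12
  v7 = 0\{a} | b.(0 | 0) has moves -b-> v12
  v8 = (a.0)\{a} | (0 | 0 + b.0) has moves -b-> v13
  v9 = (b.0 + a.0 + b.a.0)\{a} | 0 has moves -b-> v13, -b-> v14
  v10 = 0\{a} | (0 | 0 + b.0) has moves -b-> v14
  v11 = (a.0)\{a} | (0 | 0) has moves stopped
  v12 = 0\{a} | (0 | 0) has moves stopped
  v13 = (a.0)\{a} | 0 has moves stopped
  v14 = 0\{a} | 0 has moves stopped
Bisimilarity quotient blocks:
  B0 = {u0}
  B1 = {u1, u3, v1, v3}
  B2 = {u11, u4, u6, u7, u8, u9, v10, v5, v6, v7, v8, v9}
  B3 = {u10, u12, u13, u14, v11, v12, v13, v14}
  B4 = {u2, u5}
  B5 = {v0}
  B6 = {v2, v4}
u0 ∈ B0, v0 ∈ B5 → different blocks

NO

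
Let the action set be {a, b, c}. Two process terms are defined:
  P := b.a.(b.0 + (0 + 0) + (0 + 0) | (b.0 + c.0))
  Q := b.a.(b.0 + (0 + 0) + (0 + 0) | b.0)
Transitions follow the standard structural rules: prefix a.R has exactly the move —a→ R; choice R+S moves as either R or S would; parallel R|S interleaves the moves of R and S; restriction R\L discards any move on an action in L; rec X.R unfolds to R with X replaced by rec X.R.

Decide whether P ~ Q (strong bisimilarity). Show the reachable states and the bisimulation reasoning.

P's transition system — 5 states:
  s0 = b.a.(b.0 + (0 + 0) + (0 + 0) | (b.0 + c.0)) | -b-> s1
  s1 = a.(b.0 + (0 + 0) + (0 + 0) | (b.0 + c.0)) | -a-> s2
  s2 = b.0 + (0 + 0) + (0 + 0) | (b.0 + c.0) | -b-> s3, -b-> s4, -c-> s3
  s3 = (0 + 0) | 0 | ∅
  s4 = 0 | ∅
Q's transition system — 5 states:
  t0 = b.a.(b.0 + (0 + 0) + (0 + 0) | b.0) | -b-> t1
  t1 = a.(b.0 + (0 + 0) + (0 + 0) | b.0) | -a-> t2
  t2 = b.0 + (0 + 0) + (0 + 0) | b.0 | -b-> t3, -b-> t4
  t3 = (0 + 0) | 0 | ∅
  t4 = 0 | ∅
Coarsest stable partition (strong bisimilarity classes):
  B0 = {s0}
  B1 = {s1}
  B2 = {s2}
  B3 = {s3, s4, t3, t4}
  B4 = {t0}
  B5 = {t1}
  B6 = {t2}
s0 ∈ B0, t0 ∈ B4 → different blocks

not bisimilar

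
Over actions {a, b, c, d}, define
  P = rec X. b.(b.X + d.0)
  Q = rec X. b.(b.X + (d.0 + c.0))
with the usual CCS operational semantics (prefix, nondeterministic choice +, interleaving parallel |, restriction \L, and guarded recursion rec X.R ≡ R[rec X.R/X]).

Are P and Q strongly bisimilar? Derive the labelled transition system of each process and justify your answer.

P's transition system — 3 states:
  m0 = rec X. b.(b.X + d.0) ⊢ --b--▸ m1
  m1 = b.(rec X. b.(b.X + d.0)) + d.0 ⊢ --b--▸ m0, --d--▸ m2
  m2 = 0 ⊢ (no moves)
Q's transition system — 3 states:
  n0 = rec X. b.(b.X + (d.0 + c.0)) ⊢ --b--▸ n1
  n1 = b.(rec X. b.(b.X + (d.0 + c.0))) + (d.0 + c.0) ⊢ --b--▸ n0, --c--▸ n2, --d--▸ n2
  n2 = 0 ⊢ (no moves)
Partition-refinement fixed point:
  B0 = {m0}
  B1 = {m1}
  B2 = {m2, n2}
  B3 = {n0}
  B4 = {n1}
m0 ∈ B0, n0 ∈ B3 → different blocks

P ≁ Q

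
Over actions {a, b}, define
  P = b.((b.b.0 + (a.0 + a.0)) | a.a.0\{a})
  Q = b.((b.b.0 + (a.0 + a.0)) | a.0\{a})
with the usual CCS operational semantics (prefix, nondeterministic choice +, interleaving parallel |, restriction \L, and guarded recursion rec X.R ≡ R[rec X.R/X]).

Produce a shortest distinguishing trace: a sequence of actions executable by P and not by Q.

P's transition system — 10 states:
  p0 = b.((b.b.0 + (a.0 + a.0)) | a.a.0\{a}) | —b→ p1
  p1 = (b.b.0 + (a.0 + a.0)) | a.a.0\{a} | —a→ p2, —a→ p3, —b→ p4
  p2 = (b.b.0 + (a.0 + a.0)) | a.0\{a} | —a→ p5, —a→ p6, —b→ p7
  p3 = 0 | a.a.0\{a} | —a→ p6
  p4 = b.0 | a.a.0\{a} | —a→ p7, —b→ p3
  p5 = (b.b.0 + (a.0 + a.0)) | 0\{a} | —a→ p8, —b→ p9
  p6 = 0 | a.0\{a} | —a→ p8
  p7 = b.0 | a.0\{a} | —a→ p9, —b→ p6
  p8 = 0 | 0\{a} | deadlocked
  p9 = b.0 | 0\{a} | —b→ p8
Q's transition system — 7 states:
  q0 = b.((b.b.0 + (a.0 + a.0)) | a.0\{a}) | —b→ q1
  q1 = (b.b.0 + (a.0 + a.0)) | a.0\{a} | —a→ q2, —a→ q3, —b→ q4
  q2 = (b.b.0 + (a.0 + a.0)) | 0\{a} | —a→ q5, —b→ q6
  q3 = 0 | a.0\{a} | —a→ q5
  q4 = b.0 | a.0\{a} | —a→ q6, —b→ q3
  q5 = 0 | 0\{a} | deadlocked
  q6 = b.0 | 0\{a} | —b→ q5
Executing baaa from P (initial set {p0}):
  after b @ step 1: {p1}
  after a @ step 2: {p2, p3}
  after a @ step 3: {p5, p6}
  after a @ step 4: {p8}
  ✓ P
Executing baaa from Q (initial set {q0}):
  after b @ step 1: {q1}
  after a @ step 2: {q2, q3}
  after a @ step 3: {q5}
  after a @ step 4: no successor for Q

baaa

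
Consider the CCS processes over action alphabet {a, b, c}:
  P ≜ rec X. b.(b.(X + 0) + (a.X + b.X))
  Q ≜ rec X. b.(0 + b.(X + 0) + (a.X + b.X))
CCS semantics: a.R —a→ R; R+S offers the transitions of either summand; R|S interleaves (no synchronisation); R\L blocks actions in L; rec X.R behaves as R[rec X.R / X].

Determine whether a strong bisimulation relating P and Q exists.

Reachable graph of P (3 states):
  s0 = rec X. b.(b.(X + 0) + (a.X + b.X)) :: --b--▸ s1
  s1 = b.((rec X. b.(b.(X + 0) + (a.X + b.X))) + 0) + (a.(rec X. b.(b.(X + 0) + (a.X + b.X))) + b.(rec X. b.(b.(X + 0) + (a.X + b.X)))) :: --a--▸ s0, --b--▸ s0, --b--▸ s2
  s2 = (rec X. b.(b.(X + 0) + (a.X + b.X))) + 0 :: --b--▸ s1
Reachable graph of Q (3 states):
  t0 = rec X. b.(0 + b.(X + 0) + (a.X + b.X)) :: --b--▸ t1
  t1 = 0 + b.((rec X. b.(0 + b.(X + 0) + (a.X + b.X))) + 0) + (a.(rec X. b.(0 + b.(X + 0) + (a.X + b.X))) + b.(rec X. b.(0 + b.(X + 0) + (a.X + b.X)))) :: --a--▸ t0, --b--▸ t0, --b--▸ t2
  t2 = (rec X. b.(0 + b.(X + 0) + (a.X + b.X))) + 0 :: --b--▸ t1
Partition-refinement fixed point:
  B0 = {s0, s2, t0, t2}
  B1 = {s1, t1}
s0 ∈ B0, t0 ∈ B0 → same block

YES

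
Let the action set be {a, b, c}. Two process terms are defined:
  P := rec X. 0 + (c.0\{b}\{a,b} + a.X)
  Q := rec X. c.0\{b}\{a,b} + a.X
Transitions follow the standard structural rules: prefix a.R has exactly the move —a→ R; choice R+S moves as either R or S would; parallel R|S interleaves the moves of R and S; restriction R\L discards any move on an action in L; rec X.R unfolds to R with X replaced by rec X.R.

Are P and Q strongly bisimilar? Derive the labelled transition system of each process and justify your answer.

P's transition system — 2 states:
  m0 = rec X. 0 + (c.0\{b}\{a,b} + a.X) → —a→ m0, —c→ m1
  m1 = 0\{b}\{a,b} → ∅
Q's transition system — 2 states:
  n0 = rec X. c.0\{b}\{a,b} + a.X → —a→ n0, —c→ n1
  n1 = 0\{b}\{a,b} → ∅
Partition-refinement fixed point:
  B0 = {m0, n0}
  B1 = {m1, n1}
m0 ∈ B0, n0 ∈ B0 → same block

bisimilar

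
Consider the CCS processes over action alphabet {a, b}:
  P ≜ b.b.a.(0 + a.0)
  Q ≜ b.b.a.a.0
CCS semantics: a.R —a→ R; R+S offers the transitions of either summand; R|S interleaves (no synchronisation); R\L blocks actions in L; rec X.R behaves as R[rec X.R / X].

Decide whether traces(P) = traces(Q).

P's transition system — 5 states:
  u0 = b.b.a.(0 + a.0) ⊢ --b--▸ u1
  u1 = b.a.(0 + a.0) ⊢ --b--▸ u2
  u2 = a.(0 + a.0) ⊢ --a--▸ u3
  u3 = 0 + a.0 ⊢ --a--▸ u4
  u4 = 0 ⊢ (no moves)
Q's transition system — 5 states:
  v0 = b.b.a.a.0 ⊢ --b--▸ v1
  v1 = b.a.a.0 ⊢ --b--▸ v2
  v2 = a.a.0 ⊢ --a--▸ v3
  v3 = a.0 ⊢ --a--▸ v4
  v4 = 0 ⊢ (no moves)
Partition-refinement fixed point:
  B0 = {u0, v0}
  B1 = {u1, v1}
  B2 = {u2, v2}
  B3 = {u3, v3}
  B4 = {u4, v4}
u0 ∈ B0, v0 ∈ B0 → same block
Bisimilar ⇒ trace-equivalent.

YES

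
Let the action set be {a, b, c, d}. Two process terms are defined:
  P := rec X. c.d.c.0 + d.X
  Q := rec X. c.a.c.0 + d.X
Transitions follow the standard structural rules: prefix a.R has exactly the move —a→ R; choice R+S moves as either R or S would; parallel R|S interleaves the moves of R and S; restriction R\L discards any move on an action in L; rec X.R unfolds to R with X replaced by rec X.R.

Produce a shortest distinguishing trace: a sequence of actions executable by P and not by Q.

LTS(P): 4 reachable states
  s0 = rec X. c.d.c.0 + d.X | -c-> s1, -d-> s0
  s1 = d.c.0 | -d-> s2
  s2 = c.0 | -c-> s3
  s3 = 0 | stopped
LTS(Q): 4 reachable states
  t0 = rec X. c.a.c.0 + d.X | -c-> t1, -d-> t0
  t1 = a.c.0 | -a-> t2
  t2 = c.0 | -c-> t3
  t3 = 0 | stopped
Executing cd from P (initial set {s0}):
  [1] c ⇒ {s1}
  [2] d ⇒ {s2}
  — P admits the full trace.
Executing cd from Q (initial set {t0}):
  [1] c ⇒ {t1}
  [2] d ⇒ ∅  — Q cannot continue

cd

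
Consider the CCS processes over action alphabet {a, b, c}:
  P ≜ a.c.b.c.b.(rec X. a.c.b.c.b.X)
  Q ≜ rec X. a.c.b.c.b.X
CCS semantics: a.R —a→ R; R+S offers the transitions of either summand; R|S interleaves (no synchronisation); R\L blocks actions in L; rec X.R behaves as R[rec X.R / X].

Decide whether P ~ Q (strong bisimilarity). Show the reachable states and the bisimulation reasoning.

Reachable graph of P (6 states):
  m0 = a.c.b.c.b.(rec X. a.c.b.c.b.X) | -a-> m1
  m1 = c.b.c.b.(rec X. a.c.b.c.b.X) | -c-> m2
  m2 = b.c.b.(rec X. a.c.b.c.b.X) | -b-> m3
  m3 = c.b.(rec X. a.c.b.c.b.X) | -c-> m4
  m4 = b.(rec X. a.c.b.c.b.X) | -b-> m5
  m5 = rec X. a.c.b.c.b.X | -a-> m1
Reachable graph of Q (5 states):
  n0 = rec X. a.c.b.c.b.X | -a-> n1
  n1 = c.b.c.b.(rec X. a.c.b.c.b.X) | -c-> n2
  n2 = b.c.b.(rec X. a.c.b.c.b.X) | -b-> n3
  n3 = c.b.(rec X. a.c.b.c.b.X) | -c-> n4
  n4 = b.(rec X. a.c.b.c.b.X) | -b-> n0
Coarsest stable partition (strong bisimilarity classes):
  B0 = {m0, m5, n0}
  B1 = {m1, n1}
  B2 = {m2, n2}
  B3 = {m3, n3}
  B4 = {m4, n4}
m0 ∈ B0, n0 ∈ B0 → same block

bisimilar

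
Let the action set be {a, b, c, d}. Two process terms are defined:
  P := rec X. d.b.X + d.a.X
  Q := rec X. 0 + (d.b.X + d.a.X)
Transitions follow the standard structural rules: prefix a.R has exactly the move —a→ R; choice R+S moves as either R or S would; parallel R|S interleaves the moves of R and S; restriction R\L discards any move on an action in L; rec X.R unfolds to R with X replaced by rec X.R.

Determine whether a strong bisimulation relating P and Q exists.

YES

P's transition system — 3 states:
  s0 = rec X. d.b.X + d.a.X :: ··d··> s1, ··d··> s2
  s1 = a.(rec X. d.b.X + d.a.X) :: ··a··> s0
  s2 = b.(rec X. d.b.X + d.a.X) :: ··b··> s0
Q's transition system — 3 states:
  t0 = rec X. 0 + (d.b.X + d.a.X) :: ··d··> t1, ··d··> t2
  t1 = a.(rec X. 0 + (d.b.X + d.a.X)) :: ··a··> t0
  t2 = b.(rec X. 0 + (d.b.X + d.a.X)) :: ··b··> t0
Coarsest stable partition (strong bisimilarity classes):
  B0 = {s0, t0}
  B1 = {s1, t1}
  B2 = {s2, t2}
s0 ∈ B0, t0 ∈ B0 → same block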